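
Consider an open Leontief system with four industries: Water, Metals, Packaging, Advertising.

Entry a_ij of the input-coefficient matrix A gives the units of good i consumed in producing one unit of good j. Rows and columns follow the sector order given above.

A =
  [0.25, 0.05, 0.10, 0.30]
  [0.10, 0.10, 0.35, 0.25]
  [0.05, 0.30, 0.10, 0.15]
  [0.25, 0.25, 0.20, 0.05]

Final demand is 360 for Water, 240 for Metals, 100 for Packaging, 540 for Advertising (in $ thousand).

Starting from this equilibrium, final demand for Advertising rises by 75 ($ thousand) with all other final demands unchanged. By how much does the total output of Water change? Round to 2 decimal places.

I − A =
  [   0.75    -0.05    -0.10    -0.30]
  [  -0.10     0.90    -0.35    -0.25]
  [  -0.05    -0.30     0.90    -0.15]
  [  -0.25    -0.25    -0.20     0.95]
Compute the cofactors C_ij = (−1)^(i+j)·(3×3 minor ij) of I−A; the adjugate is their transpose:
adj(I−A) = Cᵀ =
  [ 0.558375   0.159000   0.178625   0.246375]
  [ 0.171000   0.539750   0.282375   0.240625]
  [ 0.124375   0.227375   0.511500   0.179875]
  [ 0.218125   0.231750   0.229000   0.515875]
det(I−A) = Σ_j (I−A)_1j·C_1j = (0.75)(0.558375) + (-0.05)(0.171000) + (-0.10)(0.124375) + (-0.30)(0.218125) = 0.33235625
(I − A)⁻¹ = adj(I−A) / det(I−A) ≈
  [   1.6800     0.4784     0.5375     0.7413]
  [   0.5145     1.6240     0.8496     0.7240]
  [   0.3742     0.6841     1.5390     0.5412]
  [   0.6563     0.6973     0.6890     1.5522]
Δx = (I − A)⁻¹ Δd with Δd having +75 in the Advertising component and 0 elsewhere.
So Δx_1 = L_14 · (+75), where L_14 = adj(I−A)_14 / det(I−A) = 0.246375 / 0.33235625.
Δx_1 = 0.246375 × (+75) / 0.33235625 = 18.478125 / 0.33235625 ≈ 55.60.

Δx_1 = 55.60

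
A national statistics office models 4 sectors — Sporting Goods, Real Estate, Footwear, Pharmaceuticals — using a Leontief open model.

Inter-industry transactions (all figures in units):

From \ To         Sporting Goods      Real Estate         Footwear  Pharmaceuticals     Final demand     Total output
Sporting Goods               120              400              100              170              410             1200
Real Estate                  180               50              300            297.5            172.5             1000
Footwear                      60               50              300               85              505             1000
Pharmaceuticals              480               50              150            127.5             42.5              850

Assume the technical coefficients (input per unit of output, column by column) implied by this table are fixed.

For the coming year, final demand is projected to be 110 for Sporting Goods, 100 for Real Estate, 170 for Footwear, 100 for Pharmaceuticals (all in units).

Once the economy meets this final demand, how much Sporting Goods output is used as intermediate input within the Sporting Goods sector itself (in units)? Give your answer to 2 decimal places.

Technical coefficients a_ij = z_ij / X_j:
  a_11 = 120/1200 = 0.10, a_21 = 180/1200 = 0.15, a_31 = 60/1200 = 0.05, a_41 = 480/1200 = 0.40
  a_12 = 400/1000 = 0.40, a_22 = 50/1000 = 0.05, a_32 = 50/1000 = 0.05, a_42 = 50/1000 = 0.05
  a_13 = 100/1000 = 0.10, a_23 = 300/1000 = 0.30, a_33 = 300/1000 = 0.30, a_43 = 150/1000 = 0.15
  a_14 = 170/850 = 0.20, a_24 = 297.5/850 = 0.35, a_34 = 85/850 = 0.10, a_44 = 127.5/850 = 0.15
I − A =
  [   0.90    -0.40    -0.10    -0.20]
  [  -0.15     0.95    -0.30    -0.35]
  [  -0.05    -0.05     0.70    -0.10]
  [  -0.40    -0.05    -0.15     0.85]
Compute the cofactors C_ij = (−1)^(i+j)·(3×3 minor ij) of I−A; the adjugate is their transpose:
adj(I−A) = Cᵀ =
  [ 0.521875   0.245250   0.233500   0.251250]
  [ 0.212375   0.456250   0.284000   0.271250]
  [ 0.091625   0.072250   0.526500   0.113250]
  [ 0.274250   0.155000   0.219500   0.531500]
det(I−A) = Σ_j (I−A)_1j·C_1j = (0.90)(0.521875) + (-0.40)(0.212375) + (-0.10)(0.091625) + (-0.20)(0.274250) = 0.320725
(I − A)⁻¹ = adj(I−A) / det(I−A) ≈
  [   1.6272     0.7647     0.7280     0.7834]
  [   0.6622     1.4226     0.8855     0.8457]
  [   0.2857     0.2253     1.6416     0.3531]
  [   0.8551     0.4833     0.6844     1.6572]
First solve x = (I − A)⁻¹ d = adj(I−A)·d / det(I−A); in particular x_1 = (0.521875·110 + 0.245250·100 + 0.233500·170 + 0.251250·100) / 0.320725 = 146.75125 / 0.320725 ≈ 457.5610.
Intermediate flow from 1 to 1: z_11 = a_11 · x_1 = 0.10 × 146.75125 / 0.320725 = 14.675125 / 0.320725 ≈ 45.76.

z_11 = 45.76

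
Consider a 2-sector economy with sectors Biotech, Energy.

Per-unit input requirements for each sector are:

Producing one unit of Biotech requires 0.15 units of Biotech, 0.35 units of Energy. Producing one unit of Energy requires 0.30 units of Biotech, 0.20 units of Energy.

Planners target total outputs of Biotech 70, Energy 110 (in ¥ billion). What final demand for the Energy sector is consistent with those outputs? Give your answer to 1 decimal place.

I − A =
  [   0.85    -0.30]
  [  -0.35     0.80]
d = (I − A) x:
  d_B = (+0.85)·70 + (-0.30)·110 = 26.5
  d_E = (-0.35)·70 + (+0.80)·110 = 63.5

d_E = 63.5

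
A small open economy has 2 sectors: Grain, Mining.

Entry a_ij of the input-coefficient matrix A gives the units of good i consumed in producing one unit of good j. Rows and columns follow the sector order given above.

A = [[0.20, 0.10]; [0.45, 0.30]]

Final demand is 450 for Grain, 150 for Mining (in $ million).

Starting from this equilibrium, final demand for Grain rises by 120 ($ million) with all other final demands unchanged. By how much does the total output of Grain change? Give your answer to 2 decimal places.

I − A =
  [   0.80    -0.10]
  [  -0.45     0.70]
det(I−A) = (0.80)(0.70) − (-0.10)(-0.45) = 0.5150
adj(I−A) = [[0.70, 0.10], [0.45, 0.80]]
(I − A)⁻¹ = adj(I−A) / det(I−A) ≈
  [   1.3592     0.1942]
  [   0.8738     1.5534]
Δx = (I − A)⁻¹ Δd with Δd having +120 in the Grain component and 0 elsewhere.
So Δx_G = L_GG · (+120), where L_GG = adj(I−A)_GG / det(I−A) = 0.70 / 0.5150.
Δx_G = 0.70 × (+120) / 0.5150 = 84.00 / 0.5150 ≈ 163.11.

Δx_G = 163.11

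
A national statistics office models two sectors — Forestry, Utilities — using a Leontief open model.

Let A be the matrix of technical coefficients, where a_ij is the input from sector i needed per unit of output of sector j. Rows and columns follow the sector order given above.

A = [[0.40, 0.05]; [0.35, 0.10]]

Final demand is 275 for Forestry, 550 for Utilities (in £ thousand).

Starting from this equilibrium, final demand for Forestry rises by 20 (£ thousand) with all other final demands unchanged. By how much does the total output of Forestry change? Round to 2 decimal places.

Δx_1 = 34.45

I − A =
  [   0.60    -0.05]
  [  -0.35     0.90]
det(I−A) = (0.60)(0.90) − (-0.05)(-0.35) = 0.5225
adj(I−A) = [[0.90, 0.05], [0.35, 0.60]]
(I − A)⁻¹ = adj(I−A) / det(I−A) ≈
  [   1.7225     0.0957]
  [   0.6699     1.1483]
Δx = (I − A)⁻¹ Δd with Δd having +20 in the Forestry component and 0 elsewhere.
So Δx_1 = L_11 · (+20), where L_11 = adj(I−A)_11 / det(I−A) = 0.90 / 0.5225.
Δx_1 = 0.90 × (+20) / 0.5225 = 18.00 / 0.5225 ≈ 34.45.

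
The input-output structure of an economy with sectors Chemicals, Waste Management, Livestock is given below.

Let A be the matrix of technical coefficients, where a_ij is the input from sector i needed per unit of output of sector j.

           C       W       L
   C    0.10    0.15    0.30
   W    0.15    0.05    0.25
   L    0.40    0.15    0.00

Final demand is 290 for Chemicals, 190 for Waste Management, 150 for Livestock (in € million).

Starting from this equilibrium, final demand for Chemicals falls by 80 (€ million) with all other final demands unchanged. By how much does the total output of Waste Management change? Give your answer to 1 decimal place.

Δx_W = -30.2

I − A =
  [   0.90    -0.15    -0.30]
  [  -0.15     0.95    -0.25]
  [  -0.40    -0.15     1.00]
Cofactors of I−A, C_ij = (−1)^(i+j)·(minor ij) (rows/columns in the sector order above):
  C_11 = (0.95)(1.00) − (-0.25)(-0.15) = 0.9125
  C_12 = −[(-0.15)(1.00) − (-0.25)(-0.40)] = 0.2500
  C_13 = (-0.15)(-0.15) − (0.95)(-0.40) = 0.4025
  C_21 = −[(-0.15)(1.00) − (-0.30)(-0.15)] = 0.1950
  C_22 = (0.90)(1.00) − (-0.30)(-0.40) = 0.7800
  C_23 = −[(0.90)(-0.15) − (-0.15)(-0.40)] = 0.1950
  C_31 = (-0.15)(-0.25) − (-0.30)(0.95) = 0.3225
  C_32 = −[(0.90)(-0.25) − (-0.30)(-0.15)] = 0.2700
  C_33 = (0.90)(0.95) − (-0.15)(-0.15) = 0.8325
det(I−A) = Σ_j (I−A)_1j·C_1j = (0.90)(0.9125) + (-0.15)(0.2500) + (-0.30)(0.4025) = 0.6630
adj(I−A) = Cᵀ =
  [ 0.9125   0.1950   0.3225]
  [ 0.2500   0.7800   0.2700]
  [ 0.4025   0.1950   0.8325]
(I − A)⁻¹ = adj(I−A) / det(I−A) ≈
  [   1.3763     0.2941     0.4864]
  [   0.3771     1.1765     0.4072]
  [   0.6071     0.2941     1.2557]
Δx = (I − A)⁻¹ Δd with Δd having -80 in the Chemicals component and 0 elsewhere.
So Δx_W = L_WC · (-80), where L_WC = adj(I−A)_WC / det(I−A) = 0.2500 / 0.6630.
Δx_W = 0.2500 × (-80) / 0.6630 = -20.00 / 0.6630 ≈ -30.2.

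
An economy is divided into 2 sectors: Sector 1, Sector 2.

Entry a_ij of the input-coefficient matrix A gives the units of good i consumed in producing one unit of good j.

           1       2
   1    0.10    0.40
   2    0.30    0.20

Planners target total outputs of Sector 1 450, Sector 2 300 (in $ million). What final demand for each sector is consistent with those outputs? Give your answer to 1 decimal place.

d_1 = 285.0, d_2 = 105.0

I − A =
  [   0.90    -0.40]
  [  -0.30     0.80]
d = (I − A) x:
  d_1 = (+0.90)·450 + (-0.40)·300 = 285.0
  d_2 = (-0.30)·450 + (+0.80)·300 = 105.0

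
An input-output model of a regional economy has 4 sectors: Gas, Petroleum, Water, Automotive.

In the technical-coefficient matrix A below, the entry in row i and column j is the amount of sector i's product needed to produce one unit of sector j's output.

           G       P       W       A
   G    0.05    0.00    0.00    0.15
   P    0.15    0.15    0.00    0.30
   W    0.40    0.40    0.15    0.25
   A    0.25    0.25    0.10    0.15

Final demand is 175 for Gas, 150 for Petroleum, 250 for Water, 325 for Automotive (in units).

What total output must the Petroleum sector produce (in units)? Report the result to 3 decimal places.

I − A =
  [   0.95     0.00     0.00    -0.15]
  [  -0.15     0.85     0.00    -0.30]
  [  -0.40    -0.40     0.85    -0.25]
  [  -0.25    -0.25    -0.10     0.85]
Compute the cofactors C_ij = (−1)^(i+j)·(3×3 minor ij) of I−A; the adjugate is their transpose:
adj(I−A) = Cᵀ =
  [ 0.517125   0.037875   0.012750   0.108375]
  [ 0.180375   0.624750   0.030750   0.261375]
  [ 0.402500   0.382375   0.577625   0.375875]
  [ 0.252500   0.239875   0.080750   0.686375]
det(I−A) = Σ_j (I−A)_1j·C_1j = (0.95)(0.517125) + (0.00)(0.180375) + (0.00)(0.402500) + (-0.15)(0.252500) = 0.45339375
(I − A)⁻¹ = adj(I−A) / det(I−A) ≈
  [   1.1406     0.0835     0.0281     0.2390]
  [   0.3978     1.3779     0.0678     0.5765]
  [   0.8877     0.8434     1.2740     0.8290]
  [   0.5569     0.5291     0.1781     1.5139]
x = (I − A)⁻¹ d = adj(I−A)·d / det(I−A), with det(I−A) = 0.45339375:
  x_G = (0.517125·175 + 0.037875·150 + 0.012750·250 + 0.108375·325) / 0.45339375 = 134.5875 / 0.45339375 ≈ 296.845
  x_P = (0.180375·175 + 0.624750·150 + 0.030750·250 + 0.261375·325) / 0.45339375 = 217.9125 / 0.45339375 ≈ 480.625
  x_W = (0.402500·175 + 0.382375·150 + 0.577625·250 + 0.375875·325) / 0.45339375 = 394.359375 / 0.45339375 ≈ 869.794
  x_A = (0.252500·175 + 0.239875·150 + 0.080750·250 + 0.686375·325) / 0.45339375 = 323.428125 / 0.45339375 ≈ 713.349

x_P = 480.625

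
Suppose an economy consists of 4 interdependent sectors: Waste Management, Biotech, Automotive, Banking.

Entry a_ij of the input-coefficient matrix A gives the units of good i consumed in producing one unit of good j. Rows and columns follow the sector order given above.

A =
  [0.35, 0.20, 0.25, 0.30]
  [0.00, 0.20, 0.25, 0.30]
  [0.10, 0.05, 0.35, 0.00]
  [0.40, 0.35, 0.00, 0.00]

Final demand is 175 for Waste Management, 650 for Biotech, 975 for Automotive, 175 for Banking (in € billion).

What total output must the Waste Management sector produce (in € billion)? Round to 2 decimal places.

I − A =
  [   0.65    -0.20    -0.25    -0.30]
  [   0.00     0.80    -0.25    -0.30]
  [  -0.10    -0.05     0.65     0.00]
  [  -0.40    -0.35     0.00     1.00]
Compute the cofactors C_ij = (−1)^(i+j)·(3×3 minor ij) of I−A; the adjugate is their transpose:
adj(I−A) = Cᵀ =
  [ 0.439250   0.210750   0.250000   0.195000]
  [ 0.103000   0.319500   0.162500   0.126750]
  [ 0.075500   0.057000   0.331750   0.039750]
  [ 0.211750   0.196125   0.156875   0.304875]
det(I−A) = Σ_j (I−A)_1j·C_1j = (0.65)(0.439250) + (-0.20)(0.103000) + (-0.25)(0.075500) + (-0.30)(0.211750) = 0.1825125
(I − A)⁻¹ = adj(I−A) / det(I−A) ≈
  [   2.4067     1.1547     1.3698     1.0684]
  [   0.5643     1.7506     0.8903     0.6945]
  [   0.4137     0.3123     1.8177     0.2178]
  [   1.1602     1.0746     0.8595     1.6704]
x = (I − A)⁻¹ d = adj(I−A)·d / det(I−A), with det(I−A) = 0.1825125:
  x_1 = (0.439250·175 + 0.210750·650 + 0.250000·975 + 0.195000·175) / 0.1825125 = 491.73125 / 0.1825125 ≈ 2694.23
  x_2 = (0.103000·175 + 0.319500·650 + 0.162500·975 + 0.126750·175) / 0.1825125 = 406.31875 / 0.1825125 ≈ 2226.25
  x_3 = (0.075500·175 + 0.057000·650 + 0.331750·975 + 0.039750·175) / 0.1825125 = 380.675 / 0.1825125 ≈ 2085.75
  x_4 = (0.211750·175 + 0.196125·650 + 0.156875·975 + 0.304875·175) / 0.1825125 = 370.84375 / 0.1825125 ≈ 2031.88

x_1 = 2694.23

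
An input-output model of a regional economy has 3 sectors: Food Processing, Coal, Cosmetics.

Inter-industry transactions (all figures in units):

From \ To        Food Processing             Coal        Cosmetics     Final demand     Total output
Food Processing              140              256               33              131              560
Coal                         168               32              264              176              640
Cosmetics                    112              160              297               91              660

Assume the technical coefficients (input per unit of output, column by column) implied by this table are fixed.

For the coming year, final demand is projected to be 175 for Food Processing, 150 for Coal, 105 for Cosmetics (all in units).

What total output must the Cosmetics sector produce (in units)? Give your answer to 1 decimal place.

Technical coefficients a_ij = z_ij / X_j:
  a_11 = 140/560 = 0.25, a_21 = 168/560 = 0.30, a_31 = 112/560 = 0.20
  a_12 = 256/640 = 0.40, a_22 = 32/640 = 0.05, a_32 = 160/640 = 0.25
  a_13 = 33/660 = 0.05, a_23 = 264/660 = 0.40, a_33 = 297/660 = 0.45
I − A =
  [   0.75    -0.40    -0.05]
  [  -0.30     0.95    -0.40]
  [  -0.20    -0.25     0.55]
Cofactors of I−A, C_ij = (−1)^(i+j)·(minor ij) (rows/columns in the sector order above):
  C_11 = (0.95)(0.55) − (-0.40)(-0.25) = 0.4225
  C_12 = −[(-0.30)(0.55) − (-0.40)(-0.20)] = 0.2450
  C_13 = (-0.30)(-0.25) − (0.95)(-0.20) = 0.2650
  C_21 = −[(-0.40)(0.55) − (-0.05)(-0.25)] = 0.2325
  C_22 = (0.75)(0.55) − (-0.05)(-0.20) = 0.4025
  C_23 = −[(0.75)(-0.25) − (-0.40)(-0.20)] = 0.2675
  C_31 = (-0.40)(-0.40) − (-0.05)(0.95) = 0.2075
  C_32 = −[(0.75)(-0.40) − (-0.05)(-0.30)] = 0.3150
  C_33 = (0.75)(0.95) − (-0.40)(-0.30) = 0.5925
det(I−A) = Σ_j (I−A)_1j·C_1j = (0.75)(0.4225) + (-0.40)(0.2450) + (-0.05)(0.2650) = 0.205625
adj(I−A) = Cᵀ =
  [ 0.4225   0.2325   0.2075]
  [ 0.2450   0.4025   0.3150]
  [ 0.2650   0.2675   0.5925]
(I − A)⁻¹ = adj(I−A) / det(I−A) ≈
  [   2.0547     1.1307     1.0091]
  [   1.1915     1.9574     1.5319]
  [   1.2888     1.3009     2.8815]
x = (I − A)⁻¹ d = adj(I−A)·d / det(I−A), with det(I−A) = 0.205625:
  x_1 = (0.4225·175 + 0.2325·150 + 0.2075·105) / 0.205625 = 130.60 / 0.205625 ≈ 635.1
  x_2 = (0.2450·175 + 0.4025·150 + 0.3150·105) / 0.205625 = 136.325 / 0.205625 ≈ 663.0
  x_3 = (0.2650·175 + 0.2675·150 + 0.5925·105) / 0.205625 = 148.7125 / 0.205625 ≈ 723.2

x_3 = 723.2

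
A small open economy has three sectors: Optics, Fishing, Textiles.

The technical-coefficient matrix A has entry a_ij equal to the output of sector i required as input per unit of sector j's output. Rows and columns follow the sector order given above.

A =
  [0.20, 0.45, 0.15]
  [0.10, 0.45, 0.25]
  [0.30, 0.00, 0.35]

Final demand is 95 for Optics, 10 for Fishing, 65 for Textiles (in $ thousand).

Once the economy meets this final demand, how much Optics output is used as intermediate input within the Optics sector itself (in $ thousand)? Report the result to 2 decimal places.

I − A =
  [   0.80    -0.45    -0.15]
  [  -0.10     0.55    -0.25]
  [  -0.30     0.00     0.65]
Cofactors of I−A, C_ij = (−1)^(i+j)·(minor ij) (rows/columns in the sector order above):
  C_11 = (0.55)(0.65) − (-0.25)(0.00) = 0.3575
  C_12 = −[(-0.10)(0.65) − (-0.25)(-0.30)] = 0.1400
  C_13 = (-0.10)(0.00) − (0.55)(-0.30) = 0.1650
  C_21 = −[(-0.45)(0.65) − (-0.15)(0.00)] = 0.2925
  C_22 = (0.80)(0.65) − (-0.15)(-0.30) = 0.4750
  C_23 = −[(0.80)(0.00) − (-0.45)(-0.30)] = 0.1350
  C_31 = (-0.45)(-0.25) − (-0.15)(0.55) = 0.1950
  C_32 = −[(0.80)(-0.25) − (-0.15)(-0.10)] = 0.2150
  C_33 = (0.80)(0.55) − (-0.45)(-0.10) = 0.3950
det(I−A) = Σ_j (I−A)_1j·C_1j = (0.80)(0.3575) + (-0.45)(0.1400) + (-0.15)(0.1650) = 0.19825
adj(I−A) = Cᵀ =
  [ 0.3575   0.2925   0.1950]
  [ 0.1400   0.4750   0.2150]
  [ 0.1650   0.1350   0.3950]
(I − A)⁻¹ = adj(I−A) / det(I−A) ≈
  [   1.8033     1.4754     0.9836]
  [   0.7062     2.3960     1.0845]
  [   0.8323     0.6810     1.9924]
First solve x = (I − A)⁻¹ d = adj(I−A)·d / det(I−A); in particular x_O = (0.3575·95 + 0.2925·10 + 0.1950·65) / 0.19825 = 49.5625 / 0.19825 = 250.0000.
Intermediate flow from O to O: z_OO = a_OO · x_O = 0.20 × 49.5625 / 0.19825 = 9.9125 / 0.19825 = 50.00.

z_OO = 50.00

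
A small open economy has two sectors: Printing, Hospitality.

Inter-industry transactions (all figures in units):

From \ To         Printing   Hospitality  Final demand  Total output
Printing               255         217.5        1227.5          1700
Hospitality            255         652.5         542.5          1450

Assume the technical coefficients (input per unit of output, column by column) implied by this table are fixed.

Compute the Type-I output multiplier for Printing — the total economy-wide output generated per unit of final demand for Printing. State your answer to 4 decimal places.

Technical coefficients a_ij = z_ij / X_j:
  a_11 = 255/1700 = 0.15, a_21 = 255/1700 = 0.15
  a_12 = 217.5/1450 = 0.15, a_22 = 652.5/1450 = 0.45
I − A =
  [   0.85    -0.15]
  [  -0.15     0.55]
det(I−A) = (0.85)(0.55) − (-0.15)(-0.15) = 0.4450
adj(I−A) = [[0.55, 0.15], [0.15, 0.85]]
(I − A)⁻¹ = adj(I−A) / det(I−A) ≈
  [   1.23596     0.33708]
  [   0.33708     1.91011]
The output multiplier for sector j is the column-j sum of the Leontief inverse (I − A)⁻¹ = adj(I−A) / det(I−A).
Column 1 of adj(I−A): (0.55, 0.15); det(I−A) = 0.4450.
m_1 = (0.55 + 0.15) / 0.4450 = 0.70 / 0.4450 ≈ 1.5730.

m_1 = 1.5730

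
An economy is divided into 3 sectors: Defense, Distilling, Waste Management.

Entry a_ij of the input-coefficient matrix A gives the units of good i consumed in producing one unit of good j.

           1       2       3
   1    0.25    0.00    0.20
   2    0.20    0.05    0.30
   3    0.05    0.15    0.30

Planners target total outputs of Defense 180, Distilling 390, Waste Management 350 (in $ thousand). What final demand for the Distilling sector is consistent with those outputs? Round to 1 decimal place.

d_2 = 229.5

I − A =
  [   0.75     0.00    -0.20]
  [  -0.20     0.95    -0.30]
  [  -0.05    -0.15     0.70]
d = (I − A) x:
  d_1 = (+0.75)·180 + (+0.00)·390 + (-0.20)·350 = 65.0
  d_2 = (-0.20)·180 + (+0.95)·390 + (-0.30)·350 = 229.5
  d_3 = (-0.05)·180 + (-0.15)·390 + (+0.70)·350 = 177.5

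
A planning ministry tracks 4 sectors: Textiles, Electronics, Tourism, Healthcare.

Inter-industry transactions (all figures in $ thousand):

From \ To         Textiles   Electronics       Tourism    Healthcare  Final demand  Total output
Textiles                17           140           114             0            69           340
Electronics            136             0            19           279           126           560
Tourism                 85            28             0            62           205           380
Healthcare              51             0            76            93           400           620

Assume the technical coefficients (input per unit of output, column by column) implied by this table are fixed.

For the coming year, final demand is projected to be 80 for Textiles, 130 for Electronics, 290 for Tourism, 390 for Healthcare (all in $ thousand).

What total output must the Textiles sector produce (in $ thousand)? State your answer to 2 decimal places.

x_1 = 394.92

Technical coefficients a_ij = z_ij / X_j:
  a_11 = 17/340 = 0.05, a_21 = 136/340 = 0.40, a_31 = 85/340 = 0.25, a_41 = 51/340 = 0.15
  a_12 = 140/560 = 0.25, a_22 = 0/560 = 0.00, a_32 = 28/560 = 0.05, a_42 = 0/560 = 0.00
  a_13 = 114/380 = 0.30, a_23 = 19/380 = 0.05, a_33 = 0/380 = 0.00, a_43 = 76/380 = 0.20
  a_14 = 0/620 = 0.00, a_24 = 279/620 = 0.45, a_34 = 62/620 = 0.10, a_44 = 93/620 = 0.15
I − A =
  [   0.95    -0.25    -0.30     0.00]
  [  -0.40     1.00    -0.05    -0.45]
  [  -0.25    -0.05     1.00    -0.10]
  [  -0.15     0.00    -0.20     0.85]
Compute the cofactors C_ij = (−1)^(i+j)·(3×3 minor ij) of I−A; the adjugate is their transpose:
adj(I−A) = Cᵀ =
  [ 0.823375   0.220250   0.288125   0.150500]
  [ 0.433375   0.720250   0.248125   0.410500]
  [ 0.247875   0.097250   0.705625   0.134500]
  [ 0.203625   0.061750   0.216875   0.763500]
det(I−A) = Σ_j (I−A)_1j·C_1j = (0.95)(0.823375) + (-0.25)(0.433375) + (-0.30)(0.247875) + (0.00)(0.203625) = 0.5995
(I − A)⁻¹ = adj(I−A) / det(I−A) ≈
  [   1.3734     0.3674     0.4806     0.2510]
  [   0.7229     1.2014     0.4139     0.6847]
  [   0.4135     0.1622     1.1770     0.2244]
  [   0.3397     0.1030     0.3618     1.2736]
x = (I − A)⁻¹ d = adj(I−A)·d / det(I−A), with det(I−A) = 0.5995:
  x_1 = (0.823375·80 + 0.220250·130 + 0.288125·290 + 0.150500·390) / 0.5995 = 236.75375 / 0.5995 ≈ 394.92
  x_2 = (0.433375·80 + 0.720250·130 + 0.248125·290 + 0.410500·390) / 0.5995 = 360.35375 / 0.5995 ≈ 601.09
  x_3 = (0.247875·80 + 0.097250·130 + 0.705625·290 + 0.134500·390) / 0.5995 = 289.55875 / 0.5995 ≈ 483.00
  x_4 = (0.203625·80 + 0.061750·130 + 0.216875·290 + 0.763500·390) / 0.5995 = 384.97625 / 0.5995 ≈ 642.16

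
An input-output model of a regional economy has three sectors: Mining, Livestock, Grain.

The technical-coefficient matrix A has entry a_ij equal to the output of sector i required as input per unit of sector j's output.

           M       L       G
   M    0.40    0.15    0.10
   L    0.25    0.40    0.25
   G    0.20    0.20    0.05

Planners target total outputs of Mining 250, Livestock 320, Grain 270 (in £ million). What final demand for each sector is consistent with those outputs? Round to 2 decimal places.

d_M = 75.00, d_L = 62.00, d_G = 142.50

I − A =
  [   0.60    -0.15    -0.10]
  [  -0.25     0.60    -0.25]
  [  -0.20    -0.20     0.95]
d = (I − A) x:
  d_M = (+0.60)·250 + (-0.15)·320 + (-0.10)·270 = 75.00
  d_L = (-0.25)·250 + (+0.60)·320 + (-0.25)·270 = 62.00
  d_G = (-0.20)·250 + (-0.20)·320 + (+0.95)·270 = 142.50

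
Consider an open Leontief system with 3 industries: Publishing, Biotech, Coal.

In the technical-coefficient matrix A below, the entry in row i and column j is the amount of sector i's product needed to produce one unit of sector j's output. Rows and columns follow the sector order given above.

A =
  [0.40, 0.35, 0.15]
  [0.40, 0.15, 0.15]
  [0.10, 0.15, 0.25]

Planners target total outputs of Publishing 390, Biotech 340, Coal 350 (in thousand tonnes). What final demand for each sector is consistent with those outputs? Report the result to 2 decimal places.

d_1 = 62.50, d_2 = 80.50, d_3 = 172.50

I − A =
  [   0.60    -0.35    -0.15]
  [  -0.40     0.85    -0.15]
  [  -0.10    -0.15     0.75]
d = (I − A) x:
  d_1 = (+0.60)·390 + (-0.35)·340 + (-0.15)·350 = 62.50
  d_2 = (-0.40)·390 + (+0.85)·340 + (-0.15)·350 = 80.50
  d_3 = (-0.10)·390 + (-0.15)·340 + (+0.75)·350 = 172.50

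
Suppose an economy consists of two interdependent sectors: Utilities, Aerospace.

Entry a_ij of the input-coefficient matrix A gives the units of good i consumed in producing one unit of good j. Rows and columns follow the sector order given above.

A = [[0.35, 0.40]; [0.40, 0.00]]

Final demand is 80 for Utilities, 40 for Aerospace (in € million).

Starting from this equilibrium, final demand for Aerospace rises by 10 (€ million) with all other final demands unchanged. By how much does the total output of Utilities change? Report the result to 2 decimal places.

I − A =
  [   0.65    -0.40]
  [  -0.40     1.00]
det(I−A) = (0.65)(1.00) − (-0.40)(-0.40) = 0.4900
adj(I−A) = [[1.00, 0.40], [0.40, 0.65]]
(I − A)⁻¹ = adj(I−A) / det(I−A) ≈
  [   2.0408     0.8163]
  [   0.8163     1.3265]
Δx = (I − A)⁻¹ Δd with Δd having +10 in the Aerospace component and 0 elsewhere.
So Δx_1 = L_12 · (+10), where L_12 = adj(I−A)_12 / det(I−A) = 0.40 / 0.4900.
Δx_1 = 0.40 × (+10) / 0.4900 = 4.00 / 0.4900 ≈ 8.16.

Δx_1 = 8.16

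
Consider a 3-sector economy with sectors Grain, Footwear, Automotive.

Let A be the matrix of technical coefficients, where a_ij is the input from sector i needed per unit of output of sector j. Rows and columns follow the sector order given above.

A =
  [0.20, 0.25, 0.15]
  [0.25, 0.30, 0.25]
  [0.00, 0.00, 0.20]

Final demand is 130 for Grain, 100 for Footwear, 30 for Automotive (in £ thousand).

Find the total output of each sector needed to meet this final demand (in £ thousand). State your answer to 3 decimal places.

x_1 = 245.791, x_2 = 244.033, x_3 = 37.500

I − A =
  [   0.80    -0.25    -0.15]
  [  -0.25     0.70    -0.25]
  [   0.00     0.00     0.80]
Cofactors of I−A, C_ij = (−1)^(i+j)·(minor ij) (rows/columns in the sector order above):
  C_11 = (0.70)(0.80) − (-0.25)(0.00) = 0.5600
  C_12 = −[(-0.25)(0.80) − (-0.25)(0.00)] = 0.2000
  C_13 = (-0.25)(0.00) − (0.70)(0.00) = 0.0000
  C_21 = −[(-0.25)(0.80) − (-0.15)(0.00)] = 0.2000
  C_22 = (0.80)(0.80) − (-0.15)(0.00) = 0.6400
  C_23 = −[(0.80)(0.00) − (-0.25)(0.00)] = 0.0000
  C_31 = (-0.25)(-0.25) − (-0.15)(0.70) = 0.1675
  C_32 = −[(0.80)(-0.25) − (-0.15)(-0.25)] = 0.2375
  C_33 = (0.80)(0.70) − (-0.25)(-0.25) = 0.4975
det(I−A) = Σ_j (I−A)_1j·C_1j = (0.80)(0.5600) + (-0.25)(0.2000) + (-0.15)(0.0000) = 0.3980
adj(I−A) = Cᵀ =
  [ 0.5600   0.2000   0.1675]
  [ 0.2000   0.6400   0.2375]
  [ 0.0000   0.0000   0.4975]
(I − A)⁻¹ = adj(I−A) / det(I−A) ≈
  [   1.4070     0.5025     0.4209]
  [   0.5025     1.6080     0.5967]
  [   0.0000     0.0000     1.2500]
x = (I − A)⁻¹ d = adj(I−A)·d / det(I−A), with det(I−A) = 0.3980:
  x_1 = (0.5600·130 + 0.2000·100 + 0.1675·30) / 0.3980 = 97.825 / 0.3980 ≈ 245.791
  x_2 = (0.2000·130 + 0.6400·100 + 0.2375·30) / 0.3980 = 97.125 / 0.3980 ≈ 244.033
  x_3 = (0.0000·130 + 0.0000·100 + 0.4975·30) / 0.3980 = 14.925 / 0.3980 = 37.500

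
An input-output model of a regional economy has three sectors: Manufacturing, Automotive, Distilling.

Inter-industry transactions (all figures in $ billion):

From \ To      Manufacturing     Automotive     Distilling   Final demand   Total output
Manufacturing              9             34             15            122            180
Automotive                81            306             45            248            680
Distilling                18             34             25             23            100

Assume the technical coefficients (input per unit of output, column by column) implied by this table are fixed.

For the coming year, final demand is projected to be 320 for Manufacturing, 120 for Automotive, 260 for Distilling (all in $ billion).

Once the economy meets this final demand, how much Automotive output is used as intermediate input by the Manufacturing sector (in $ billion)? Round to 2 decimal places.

Technical coefficients a_ij = z_ij / X_j:
  a_MM = 9/180 = 0.05, a_AM = 81/180 = 0.45, a_DM = 18/180 = 0.10
  a_MA = 34/680 = 0.05, a_AA = 306/680 = 0.45, a_DA = 34/680 = 0.05
  a_MD = 15/100 = 0.15, a_AD = 45/100 = 0.45, a_DD = 25/100 = 0.25
I − A =
  [   0.95    -0.05    -0.15]
  [  -0.45     0.55    -0.45]
  [  -0.10    -0.05     0.75]
Cofactors of I−A, C_ij = (−1)^(i+j)·(minor ij) (rows/columns in the sector order above):
  C_11 = (0.55)(0.75) − (-0.45)(-0.05) = 0.3900
  C_12 = −[(-0.45)(0.75) − (-0.45)(-0.10)] = 0.3825
  C_13 = (-0.45)(-0.05) − (0.55)(-0.10) = 0.0775
  C_21 = −[(-0.05)(0.75) − (-0.15)(-0.05)] = 0.0450
  C_22 = (0.95)(0.75) − (-0.15)(-0.10) = 0.6975
  C_23 = −[(0.95)(-0.05) − (-0.05)(-0.10)] = 0.0525
  C_31 = (-0.05)(-0.45) − (-0.15)(0.55) = 0.1050
  C_32 = −[(0.95)(-0.45) − (-0.15)(-0.45)] = 0.4950
  C_33 = (0.95)(0.55) − (-0.05)(-0.45) = 0.5000
det(I−A) = Σ_j (I−A)_1j·C_1j = (0.95)(0.3900) + (-0.05)(0.3825) + (-0.15)(0.0775) = 0.33975
adj(I−A) = Cᵀ =
  [ 0.3900   0.0450   0.1050]
  [ 0.3825   0.6975   0.4950]
  [ 0.0775   0.0525   0.5000]
(I − A)⁻¹ = adj(I−A) / det(I−A) ≈
  [   1.1479     0.1325     0.3091]
  [   1.1258     2.0530     1.4570]
  [   0.2281     0.1545     1.4717]
First solve x = (I − A)⁻¹ d = adj(I−A)·d / det(I−A); in particular x_M = (0.3900·320 + 0.0450·120 + 0.1050·260) / 0.33975 = 157.50 / 0.33975 ≈ 463.5762.
Intermediate flow from A to M: z_AM = a_AM · x_M = 0.45 × 157.50 / 0.33975 = 70.875 / 0.33975 ≈ 208.61.

z_AM = 208.61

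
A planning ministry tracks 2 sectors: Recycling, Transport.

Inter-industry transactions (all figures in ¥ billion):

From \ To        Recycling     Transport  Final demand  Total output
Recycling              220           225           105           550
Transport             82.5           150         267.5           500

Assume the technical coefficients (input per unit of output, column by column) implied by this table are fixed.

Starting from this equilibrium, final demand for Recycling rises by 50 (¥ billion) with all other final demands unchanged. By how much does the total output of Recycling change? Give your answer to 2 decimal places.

Δx_1 = 99.29

Technical coefficients a_ij = z_ij / X_j:
  a_11 = 220/550 = 0.40, a_21 = 82.5/550 = 0.15
  a_12 = 225/500 = 0.45, a_22 = 150/500 = 0.30
I − A =
  [   0.60    -0.45]
  [  -0.15     0.70]
det(I−A) = (0.60)(0.70) − (-0.45)(-0.15) = 0.3525
adj(I−A) = [[0.70, 0.45], [0.15, 0.60]]
(I − A)⁻¹ = adj(I−A) / det(I−A) ≈
  [   1.9858     1.2766]
  [   0.4255     1.7021]
Δx = (I − A)⁻¹ Δd with Δd having +50 in the Recycling component and 0 elsewhere.
So Δx_1 = L_11 · (+50), where L_11 = adj(I−A)_11 / det(I−A) = 0.70 / 0.3525.
Δx_1 = 0.70 × (+50) / 0.3525 = 35.00 / 0.3525 ≈ 99.29.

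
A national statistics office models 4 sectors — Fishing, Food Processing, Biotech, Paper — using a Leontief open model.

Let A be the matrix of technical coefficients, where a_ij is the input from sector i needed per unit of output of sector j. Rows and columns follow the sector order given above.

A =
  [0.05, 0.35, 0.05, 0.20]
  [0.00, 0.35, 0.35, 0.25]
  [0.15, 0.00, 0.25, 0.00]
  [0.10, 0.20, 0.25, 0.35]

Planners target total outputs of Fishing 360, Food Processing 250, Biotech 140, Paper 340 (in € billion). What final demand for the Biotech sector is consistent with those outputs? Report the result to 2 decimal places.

I − A =
  [   0.95    -0.35    -0.05    -0.20]
  [   0.00     0.65    -0.35    -0.25]
  [  -0.15     0.00     0.75     0.00]
  [  -0.10    -0.20    -0.25     0.65]
d = (I − A) x:
  d_1 = (+0.95)·360 + (-0.35)·250 + (-0.05)·140 + (-0.20)·340 = 179.50
  d_2 = (+0.00)·360 + (+0.65)·250 + (-0.35)·140 + (-0.25)·340 = 28.50
  d_3 = (-0.15)·360 + (+0.00)·250 + (+0.75)·140 + (+0.00)·340 = 51.00
  d_4 = (-0.10)·360 + (-0.20)·250 + (-0.25)·140 + (+0.65)·340 = 100.00

d_3 = 51.00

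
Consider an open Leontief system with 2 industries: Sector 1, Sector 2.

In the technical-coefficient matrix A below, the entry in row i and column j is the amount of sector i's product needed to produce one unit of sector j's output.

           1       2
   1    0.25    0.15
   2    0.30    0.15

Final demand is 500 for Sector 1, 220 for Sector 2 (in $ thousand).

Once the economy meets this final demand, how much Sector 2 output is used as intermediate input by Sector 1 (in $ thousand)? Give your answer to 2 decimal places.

I − A =
  [   0.75    -0.15]
  [  -0.30     0.85]
det(I−A) = (0.75)(0.85) − (-0.15)(-0.30) = 0.5925
adj(I−A) = [[0.85, 0.15], [0.30, 0.75]]
(I − A)⁻¹ = adj(I−A) / det(I−A) ≈
  [   1.4346     0.2532]
  [   0.5063     1.2658]
First solve x = (I − A)⁻¹ d = adj(I−A)·d / det(I−A); in particular x_1 = (0.85·500 + 0.15·220) / 0.5925 = 458.00 / 0.5925 ≈ 772.9958.
Intermediate flow from 2 to 1: z_21 = a_21 · x_1 = 0.30 × 458.00 / 0.5925 = 137.40 / 0.5925 ≈ 231.90.

z_21 = 231.90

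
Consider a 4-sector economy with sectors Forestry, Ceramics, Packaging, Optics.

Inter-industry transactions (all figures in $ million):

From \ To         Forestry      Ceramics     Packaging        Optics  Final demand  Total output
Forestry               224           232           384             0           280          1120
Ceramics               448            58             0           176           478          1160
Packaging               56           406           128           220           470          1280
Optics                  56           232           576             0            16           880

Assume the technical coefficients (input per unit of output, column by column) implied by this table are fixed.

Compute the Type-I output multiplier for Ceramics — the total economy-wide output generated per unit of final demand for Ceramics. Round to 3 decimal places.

Technical coefficients a_ij = z_ij / X_j:
  a_11 = 224/1120 = 0.20, a_21 = 448/1120 = 0.40, a_31 = 56/1120 = 0.05, a_41 = 56/1120 = 0.05
  a_12 = 232/1160 = 0.20, a_22 = 58/1160 = 0.05, a_32 = 406/1160 = 0.35, a_42 = 232/1160 = 0.20
  a_13 = 384/1280 = 0.30, a_23 = 0/1280 = 0.00, a_33 = 128/1280 = 0.10, a_43 = 576/1280 = 0.45
  a_14 = 0/880 = 0.00, a_24 = 176/880 = 0.20, a_34 = 220/880 = 0.25, a_44 = 0/880 = 0.00
I − A =
  [   0.80    -0.20    -0.30     0.00]
  [  -0.40     0.95     0.00    -0.20]
  [  -0.05    -0.35     0.90    -0.25]
  [  -0.05    -0.20    -0.45     1.00]
Compute the cofactors C_ij = (−1)^(i+j)·(3×3 minor ij) of I−A; the adjugate is their transpose:
adj(I−A) = Cᵀ =
  [ 0.680625   0.277500   0.291000   0.128250]
  [ 0.328500   0.611250   0.195000   0.171000]
  [ 0.220875   0.332500   0.646000   0.228000]
  [ 0.199125   0.285750   0.344250   0.555750]
det(I−A) = Σ_j (I−A)_1j·C_1j = (0.80)(0.680625) + (-0.20)(0.328500) + (-0.30)(0.220875) + (0.00)(0.199125) = 0.4125375
(I − A)⁻¹ = adj(I−A) / det(I−A) ≈
  [   1.6499     0.6727     0.7054     0.3109]
  [   0.7963     1.4817     0.4727     0.4145]
  [   0.5354     0.8060     1.5659     0.5527]
  [   0.4827     0.6927     0.8345     1.3472]
The output multiplier for sector j is the column-j sum of the Leontief inverse (I − A)⁻¹ = adj(I−A) / det(I−A).
Column 2 of adj(I−A): (0.277500, 0.611250, 0.332500, 0.285750); det(I−A) = 0.4125375.
m_2 = (0.277500 + 0.611250 + 0.332500 + 0.285750) / 0.4125375 = 1.507 / 0.4125375 ≈ 3.653.

m_2 = 3.653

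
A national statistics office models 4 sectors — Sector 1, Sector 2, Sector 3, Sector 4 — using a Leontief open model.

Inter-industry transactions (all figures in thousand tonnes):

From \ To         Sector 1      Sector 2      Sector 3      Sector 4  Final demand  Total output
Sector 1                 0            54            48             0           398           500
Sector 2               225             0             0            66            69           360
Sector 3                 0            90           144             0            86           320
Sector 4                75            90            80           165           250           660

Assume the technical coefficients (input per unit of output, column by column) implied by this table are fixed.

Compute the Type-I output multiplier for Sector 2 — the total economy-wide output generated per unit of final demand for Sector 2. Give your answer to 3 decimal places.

m_2 = 2.593

Technical coefficients a_ij = z_ij / X_j:
  a_11 = 0/500 = 0.00, a_21 = 225/500 = 0.45, a_31 = 0/500 = 0.00, a_41 = 75/500 = 0.15
  a_12 = 54/360 = 0.15, a_22 = 0/360 = 0.00, a_32 = 90/360 = 0.25, a_42 = 90/360 = 0.25
  a_13 = 48/320 = 0.15, a_23 = 0/320 = 0.00, a_33 = 144/320 = 0.45, a_43 = 80/320 = 0.25
  a_14 = 0/660 = 0.00, a_24 = 66/660 = 0.10, a_34 = 0/660 = 0.00, a_44 = 165/660 = 0.25
I − A =
  [   1.00    -0.15    -0.15     0.00]
  [  -0.45     1.00     0.00    -0.10]
  [   0.00    -0.25     0.55     0.00]
  [  -0.15    -0.25    -0.25     0.75]
Compute the cofactors C_ij = (−1)^(i+j)·(3×3 minor ij) of I−A; the adjugate is their transpose:
adj(I−A) = Cᵀ =
  [ 0.392500   0.090000   0.112500   0.012000]
  [ 0.193875   0.412500   0.077875   0.055000]
  [ 0.088125   0.187500   0.672125   0.025000]
  [ 0.172500   0.218000   0.272500   0.496000]
det(I−A) = Σ_j (I−A)_1j·C_1j = (1.00)(0.392500) + (-0.15)(0.193875) + (-0.15)(0.088125) + (0.00)(0.172500) = 0.3502
(I − A)⁻¹ = adj(I−A) / det(I−A) ≈
  [   1.1208     0.2570     0.3212     0.0343]
  [   0.5536     1.1779     0.2224     0.1571]
  [   0.2516     0.5354     1.9193     0.0714]
  [   0.4926     0.6225     0.7781     1.4163]
The output multiplier for sector j is the column-j sum of the Leontief inverse (I − A)⁻¹ = adj(I−A) / det(I−A).
Column 2 of adj(I−A): (0.090000, 0.412500, 0.187500, 0.218000); det(I−A) = 0.3502.
m_2 = (0.090000 + 0.412500 + 0.187500 + 0.218000) / 0.3502 = 0.908 / 0.3502 ≈ 2.593.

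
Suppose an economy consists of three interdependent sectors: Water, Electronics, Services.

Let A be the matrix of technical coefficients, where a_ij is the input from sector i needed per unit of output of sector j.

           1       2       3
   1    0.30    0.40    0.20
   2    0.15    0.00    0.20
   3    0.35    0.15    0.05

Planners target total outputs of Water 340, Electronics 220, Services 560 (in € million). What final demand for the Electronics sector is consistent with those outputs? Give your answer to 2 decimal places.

d_2 = 57.00

I − A =
  [   0.70    -0.40    -0.20]
  [  -0.15     1.00    -0.20]
  [  -0.35    -0.15     0.95]
d = (I − A) x:
  d_1 = (+0.70)·340 + (-0.40)·220 + (-0.20)·560 = 38.00
  d_2 = (-0.15)·340 + (+1.00)·220 + (-0.20)·560 = 57.00
  d_3 = (-0.35)·340 + (-0.15)·220 + (+0.95)·560 = 380.00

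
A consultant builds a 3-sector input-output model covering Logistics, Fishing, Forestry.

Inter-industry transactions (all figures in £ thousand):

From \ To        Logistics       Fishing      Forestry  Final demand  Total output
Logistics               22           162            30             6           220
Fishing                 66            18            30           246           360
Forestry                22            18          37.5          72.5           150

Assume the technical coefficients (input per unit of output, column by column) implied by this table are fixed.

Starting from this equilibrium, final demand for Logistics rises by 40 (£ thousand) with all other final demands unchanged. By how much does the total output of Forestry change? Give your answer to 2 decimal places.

Δx_3 = 8.80

Technical coefficients a_ij = z_ij / X_j:
  a_11 = 22/220 = 0.10, a_21 = 66/220 = 0.30, a_31 = 22/220 = 0.10
  a_12 = 162/360 = 0.45, a_22 = 18/360 = 0.05, a_32 = 18/360 = 0.05
  a_13 = 30/150 = 0.20, a_23 = 30/150 = 0.20, a_33 = 37.5/150 = 0.25
I − A =
  [   0.90    -0.45    -0.20]
  [  -0.30     0.95    -0.20]
  [  -0.10    -0.05     0.75]
Cofactors of I−A, C_ij = (−1)^(i+j)·(minor ij) (rows/columns in the sector order above):
  C_11 = (0.95)(0.75) − (-0.20)(-0.05) = 0.7025
  C_12 = −[(-0.30)(0.75) − (-0.20)(-0.10)] = 0.2450
  C_13 = (-0.30)(-0.05) − (0.95)(-0.10) = 0.1100
  C_21 = −[(-0.45)(0.75) − (-0.20)(-0.05)] = 0.3475
  C_22 = (0.90)(0.75) − (-0.20)(-0.10) = 0.6550
  C_23 = −[(0.90)(-0.05) − (-0.45)(-0.10)] = 0.0900
  C_31 = (-0.45)(-0.20) − (-0.20)(0.95) = 0.2800
  C_32 = −[(0.90)(-0.20) − (-0.20)(-0.30)] = 0.2400
  C_33 = (0.90)(0.95) − (-0.45)(-0.30) = 0.7200
det(I−A) = Σ_j (I−A)_1j·C_1j = (0.90)(0.7025) + (-0.45)(0.2450) + (-0.20)(0.1100) = 0.5000
adj(I−A) = Cᵀ =
  [ 0.7025   0.3475   0.2800]
  [ 0.2450   0.6550   0.2400]
  [ 0.1100   0.0900   0.7200]
(I − A)⁻¹ = adj(I−A) / det(I−A) ≈
  [   1.4050     0.6950     0.5600]
  [   0.4900     1.3100     0.4800]
  [   0.2200     0.1800     1.4400]
Δx = (I − A)⁻¹ Δd with Δd having +40 in the Logistics component and 0 elsewhere.
So Δx_3 = L_31 · (+40), where L_31 = adj(I−A)_31 / det(I−A) = 0.1100 / 0.5000.
Δx_3 = 0.1100 × (+40) / 0.5000 = 4.40 / 0.5000 = 8.80.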